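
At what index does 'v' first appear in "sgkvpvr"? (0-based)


Input string: 'sgkvpvr'
Target: 'v'
Scanning left to right: s[0]='s', s[1]='g', s[2]='k', s[3]='v'
First match at index: 3


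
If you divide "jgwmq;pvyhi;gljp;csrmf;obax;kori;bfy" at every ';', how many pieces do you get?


Input string: 'jgwmq;pvyhi;gljp;csrmf;obax;kori;bfy'
Delimiter: ';'
Split result: 'jgwmq', 'pvyhi', 'gljp', 'csrmf', 'obax', 'kori', 'bfy'
Number of parts: 7


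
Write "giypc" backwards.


Input string: 'giypc'
Operation: reverse character order
Original order: 'g' -> 'i' -> 'y' -> 'p' -> 'c'
Reversed order: 'c' -> 'p' -> 'y' -> 'i' -> 'g'
Result: cpyig


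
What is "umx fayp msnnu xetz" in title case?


Input string: 'umx fayp msnnu xetz'
Operation: capitalize first letter of each word
Word transformations: 'umx'->'Umx', 'fayp'->'Fayp', 'msnnu'->'Msnnu', 'xetz'->'Xetz'
Result: Umx Fayp Msnnu Xetz


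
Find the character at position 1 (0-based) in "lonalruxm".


Input string: 'lonalruxm'
Operation: get character at index 1
Index mapping: s[0]='l', s[1]='o'
Result: 'o'


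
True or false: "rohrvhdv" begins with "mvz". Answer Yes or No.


Input string: 'rohrvhdv'
Prefix to check: 'mvz'
First 3 characters of input: 'roh'
Match: False
Result: No


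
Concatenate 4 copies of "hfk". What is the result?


Input string: 'hfk'
Operation: repeat 4 times
Concatenation: 'hfk' + 'hfk' + 'hfk' + 'hfk'
Result: hfkhfkhfkhfk


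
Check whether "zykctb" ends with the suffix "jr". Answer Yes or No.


Input string: 'zykctb'
Suffix to check: 'jr'
Last 2 characters of input: 'tb'
Match: False
Result: No


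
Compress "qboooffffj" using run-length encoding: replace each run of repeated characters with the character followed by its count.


Input: 'qboooffffj'
Operation: identify consecutive runs
Runs: 'q' -> q1, 'b' -> b1, 'ooo' -> o3, 'ffff' -> f4, 'j' -> j1
Encoded: q1b1o3f4j1


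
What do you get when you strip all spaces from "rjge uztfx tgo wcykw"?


Input string: 'rjge uztfx tgo wcykw'
Operation: remove all spaces
Words: 'rjge', 'uztfx', 'tgo', 'wcykw'
Join without spaces: rjgeuztfxtgowcykw


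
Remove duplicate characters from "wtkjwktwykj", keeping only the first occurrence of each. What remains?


Input: 'wtkjwktwykj'
Operation: keep first occurrence of each character
Scan: s[0]='w' new -> keep; s[1]='t' new -> keep; s[2]='k' new -> keep; s[3]='j' new -> keep; s[4]='w' seen -> skip; s[5]='k' seen -> skip; s[6]='t' seen -> skip; s[7]='w' seen -> skip; s[8]='y' new -> keep; s[9]='k' seen -> skip; s[10]='j' seen -> skip
Result: wtkjy


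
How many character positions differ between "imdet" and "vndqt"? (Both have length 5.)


String 1: 'imdet'
String 2: 'vndqt'
Compare each position: pos 0: 'i'!='v', pos 1: 'm'!='n', pos 2: 'd'=='d', pos 3: 'e'!='q', pos 4: 't'=='t'
Differing positions: 3
Hamming distance: 3


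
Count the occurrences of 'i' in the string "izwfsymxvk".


Input string: 'izwfsymxvk'
Target character: 'i'
Scan each position: s[0]='i'
Matches found at indices: 0
Total: 1


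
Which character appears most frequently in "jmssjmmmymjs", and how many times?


Input: 'jmssjmmmymjs'
Operation: tally each character
Counts: 'j':3, 'm':5, 's':3, 'y':1
Maximum: 'm' appears 5 times


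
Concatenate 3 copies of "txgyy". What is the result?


Input string: 'txgyy'
Operation: repeat 3 times
Concatenation: 'txgyy' + 'txgyy' + 'txgyy'
Result: txgyytxgyytxgyy


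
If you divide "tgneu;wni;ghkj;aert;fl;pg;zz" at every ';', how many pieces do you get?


Input string: 'tgneu;wni;ghkj;aert;fl;pg;zz'
Delimiter: ';'
Split result: 'tgneu', 'wni', 'ghkj', 'aert', 'fl', 'pg', 'zz'
Number of parts: 7


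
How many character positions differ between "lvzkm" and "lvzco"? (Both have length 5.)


String 1: 'lvzkm'
String 2: 'lvzco'
Compare each position: pos 0: 'l'=='l', pos 1: 'v'=='v', pos 2: 'z'=='z', pos 3: 'k'!='c', pos 4: 'm'!='o'
Differing positions: 2
Hamming distance: 2


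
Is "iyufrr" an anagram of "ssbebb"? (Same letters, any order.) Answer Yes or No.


String 1: 'ssbebb' -> sorted: 'bbbess'
String 2: 'iyufrr' -> sorted: 'firruy'
Compare sorted forms: 'bbbess' != 'firruy'
Anagram: No


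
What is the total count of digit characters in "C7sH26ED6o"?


Input string: 'C7sH26ED6o'
Operation: count digit characters (0-9)
Scan: 'C', '7'(digit), 's', 'H', '2'(digit), '6'(digit), 'E', 'D', '6'(digit), 'o'
Digits found: 4
Result: 4


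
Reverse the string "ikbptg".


Input string: 'ikbptg'
Operation: reverse character order
Original order: 'i' -> 'k' -> 'b' -> 'p' -> 't' -> 'g'
Reversed order: 'g' -> 't' -> 'p' -> 'b' -> 'k' -> 'i'
Result: gtpbki


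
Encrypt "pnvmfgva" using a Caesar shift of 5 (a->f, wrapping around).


Input: 'pnvmfgva', shift = 5
Operation: for each letter, (position + 5) mod 26
Mapping: 'p'(15+5=20)->'u', 'n'(13+5=18)->'s', 'v'(21+5=26, 26 mod 26=0)->'a', 'm'(12+5=17)->'r', 'f'(5+5=10)->'k', 'g'(6+5=11)->'l', 'v'(21+5=26, 26 mod 26=0)->'a', 'a'(0+5=5)->'f'
Result: usarklaf


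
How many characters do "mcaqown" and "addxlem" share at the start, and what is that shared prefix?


String 1: 'mcaqown'
String 2: 'addxlem'
Compare position by position:
pos 0: 'm' vs 'a' differ -> stop
Longest common prefix: "" (length 0)


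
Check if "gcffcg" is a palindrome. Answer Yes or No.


Input string: 'gcffcg'
Reversed: 'gcffcg'
Compare pairs: s[0]='g' vs s[5]='g' (match), s[1]='c' vs s[4]='c' (match), s[2]='f' vs s[3]='f' (match)
Palindrome: Yes


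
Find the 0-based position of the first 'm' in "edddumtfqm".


Input string: 'edddumtfqm'
Target: 'm'
Scanning left to right: s[0]='e', s[1]='d', s[2]='d', s[3]='d', s[4]='u', s[5]='m'
First match at index: 5


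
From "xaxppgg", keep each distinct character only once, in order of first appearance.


Input: 'xaxppgg'
Operation: keep first occurrence of each character
Scan: s[0]='x' new -> keep; s[1]='a' new -> keep; s[2]='x' seen -> skip; s[3]='p' new -> keep; s[4]='p' seen -> skip; s[5]='g' new -> keep; s[6]='g' seen -> skip
Result: xapg


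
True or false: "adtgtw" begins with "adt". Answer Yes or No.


Input string: 'adtgtw'
Prefix to check: 'adt'
First 3 characters of input: 'adt'
Match: True
Result: Yes


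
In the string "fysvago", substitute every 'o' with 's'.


Input string: 'fysvago'
Operation: replace 'o' with 's'
Positions of 'o': 6
After replacement: fysvags


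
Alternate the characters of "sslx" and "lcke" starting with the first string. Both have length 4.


String 1: 'sslx'
String 2: 'lcke'
Operation: alternate characters
Pairs: 's'+'l', 's'+'c', 'l'+'k', 'x'+'e'
Result: slsclkxe


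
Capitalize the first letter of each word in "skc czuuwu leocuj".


Input string: 'skc czuuwu leocuj'
Operation: capitalize first letter of each word
Word transformations: 'skc'->'Skc', 'czuuwu'->'Czuuwu', 'leocuj'->'Leocuj'
Result: Skc Czuuwu Leocuj


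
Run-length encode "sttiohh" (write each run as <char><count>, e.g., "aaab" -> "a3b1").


Input: 'sttiohh'
Operation: identify consecutive runs
Runs: 's' -> s1, 'tt' -> t2, 'i' -> i1, 'o' -> o1, 'hh' -> h2
Encoded: s1t2i1o1h2


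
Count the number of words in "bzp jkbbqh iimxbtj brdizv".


Input string: 'bzp jkbbqh iimxbtj brdizv'
Operation: split by spaces
Words found: 'bzp', 'jkbbqh', 'iimxbtj', 'brdizv'
Word count: 4


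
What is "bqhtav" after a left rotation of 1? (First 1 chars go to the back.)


Input: 'bqhtav', shift = 1
Operation: split at index 1 and swap parts
Front part s[0:1] = 'b'
Back part s[1:] = 'qhtav'
Rotated = back + front = 'qhtav' + 'b'
Result: qhtavb


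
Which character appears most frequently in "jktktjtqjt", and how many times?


Input: 'jktktjtqjt'
Operation: tally each character
Counts: 'j':3, 'k':2, 'q':1, 't':4
Maximum: 't' appears 4 times


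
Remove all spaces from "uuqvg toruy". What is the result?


Input string: 'uuqvg toruy'
Operation: remove all spaces
Words: 'uuqvg', 'toruy'
Join without spaces: uuqvgtoruy


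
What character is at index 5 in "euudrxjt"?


Input string: 'euudrxjt'
Operation: get character at index 5
Index mapping: s[0]='e', s[1]='u', s[2]='u', s[3]='d', s[4]='r', s[5]='x'
Result: 'x'


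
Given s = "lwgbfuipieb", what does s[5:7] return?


Input string: 'lwgbfuipieb'
Operation: slice [5:7]
Extract characters: s[5]='u', s[6]='i'
Result: ui


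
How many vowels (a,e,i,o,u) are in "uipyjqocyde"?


Input string: 'uipyjqocyde'
Operation: count vowels (a, e, i, o, u)
Scan: s[0]='u' (vowel), s[1]='i' (vowel), s[2]='p', s[3]='y', s[4]='j', s[5]='q', s[6]='o' (vowel), s[7]='c', s[8]='y', s[9]='d', s[10]='e' (vowel)
Vowels found: 4
Result: 4


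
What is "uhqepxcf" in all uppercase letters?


Input string: 'uhqepxcf'
Operation: convert each letter to uppercase
Mapping: 'u'->'U', 'h'->'H', 'q'->'Q', 'e'->'E', 'p'->'P', 'x'->'X', 'c'->'C', 'f'->'F'
Result: UHQEPXCF


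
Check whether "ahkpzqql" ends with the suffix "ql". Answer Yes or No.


Input string: 'ahkpzqql'
Suffix to check: 'ql'
Last 2 characters of input: 'ql'
Match: True
Result: Yes


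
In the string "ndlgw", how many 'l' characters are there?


Input string: 'ndlgw'
Target character: 'l'
Scan each position: s[2]='l'
Matches found at indices: 2
Total: 1


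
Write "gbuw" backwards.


Input string: 'gbuw'
Operation: reverse character order
Original order: 'g' -> 'b' -> 'u' -> 'w'
Reversed order: 'w' -> 'u' -> 'b' -> 'g'
Result: wubg


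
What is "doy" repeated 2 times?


Input string: 'doy'
Operation: repeat 2 times
Concatenation: 'doy' + 'doy'
Result: doydoy


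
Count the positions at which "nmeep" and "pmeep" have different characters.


String 1: 'nmeep'
String 2: 'pmeep'
Compare each position: pos 0: 'n'!='p', pos 1: 'm'=='m', pos 2: 'e'=='e', pos 3: 'e'=='e', pos 4: 'p'=='p'
Differing positions: 1
Hamming distance: 1


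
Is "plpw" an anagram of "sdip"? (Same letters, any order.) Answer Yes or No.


String 1: 'sdip' -> sorted: 'dips'
String 2: 'plpw' -> sorted: 'lppw'
Compare sorted forms: 'dips' != 'lppw'
Anagram: No


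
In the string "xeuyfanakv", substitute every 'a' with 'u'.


Input string: 'xeuyfanakv'
Operation: replace 'a' with 'u'
Positions of 'a': 5, 7
After replacement: xeuyfunukv


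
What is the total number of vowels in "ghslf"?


Input string: 'ghslf'
Operation: count vowels (a, e, i, o, u)
Scan: s[0]='g', s[1]='h', s[2]='s', s[3]='l', s[4]='f'
Vowels found: 0
Result: 0


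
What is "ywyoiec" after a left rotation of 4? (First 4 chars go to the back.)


Input: 'ywyoiec', shift = 4
Operation: split at index 4 and swap parts
Front part s[0:4] = 'ywyo'
Back part s[4:] = 'iec'
Rotated = back + front = 'iec' + 'ywyo'
Result: iecywyo


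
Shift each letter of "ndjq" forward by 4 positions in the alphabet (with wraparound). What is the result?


Input: 'ndjq', shift = 4
Operation: for each letter, (position + 4) mod 26
Mapping: 'n'(13+4=17)->'r', 'd'(3+4=7)->'h', 'j'(9+4=13)->'n', 'q'(16+4=20)->'u'
Result: rhnu


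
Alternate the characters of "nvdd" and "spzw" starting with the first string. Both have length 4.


String 1: 'nvdd'
String 2: 'spzw'
Operation: alternate characters
Pairs: 'n'+'s', 'v'+'p', 'd'+'z', 'd'+'w'
Result: nsvpdzdw


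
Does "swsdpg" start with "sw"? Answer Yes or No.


Input string: 'swsdpg'
Prefix to check: 'sw'
First 2 characters of input: 'sw'
Match: True
Result: Yes


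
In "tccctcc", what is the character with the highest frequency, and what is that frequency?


Input: 'tccctcc'
Operation: tally each character
Counts: 'c':5, 't':2
Maximum: 'c' appears 5 times


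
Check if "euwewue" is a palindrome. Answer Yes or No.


Input string: 'euwewue'
Reversed: 'euwewue'
Compare pairs: s[0]='e' vs s[6]='e' (match), s[1]='u' vs s[5]='u' (match), s[2]='w' vs s[4]='w' (match)
Palindrome: Yes


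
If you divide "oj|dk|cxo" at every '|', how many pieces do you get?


Input string: 'oj|dk|cxo'
Delimiter: '|'
Split result: 'oj', 'dk', 'cxo'
Number of parts: 3


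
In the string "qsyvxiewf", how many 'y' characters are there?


Input string: 'qsyvxiewf'
Target character: 'y'
Scan each position: s[2]='y'
Matches found at indices: 2
Total: 1


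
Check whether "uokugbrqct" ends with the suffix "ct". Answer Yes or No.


Input string: 'uokugbrqct'
Suffix to check: 'ct'
Last 2 characters of input: 'ct'
Match: True
Result: Yes


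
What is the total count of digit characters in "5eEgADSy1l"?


Input string: '5eEgADSy1l'
Operation: count digit characters (0-9)
Scan: '5'(digit), 'e', 'E', 'g', 'A', 'D', 'S', 'y', '1'(digit), 'l'
Digits found: 2
Result: 2


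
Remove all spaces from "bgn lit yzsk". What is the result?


Input string: 'bgn lit yzsk'
Operation: remove all spaces
Words: 'bgn', 'lit', 'yzsk'
Join without spaces: bgnlityzsk


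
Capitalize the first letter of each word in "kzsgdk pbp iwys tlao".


Input string: 'kzsgdk pbp iwys tlao'
Operation: capitalize first letter of each word
Word transformations: 'kzsgdk'->'Kzsgdk', 'pbp'->'Pbp', 'iwys'->'Iwys', 'tlao'->'Tlao'
Result: Kzsgdk Pbp Iwys Tlao


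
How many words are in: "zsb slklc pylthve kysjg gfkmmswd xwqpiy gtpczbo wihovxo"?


Input string: 'zsb slklc pylthve kysjg gfkmmswd xwqpiy gtpczbo wihovxo'
Operation: split by spaces
Words found: 'zsb', 'slklc', 'pylthve', 'kysjg', 'gfkmmswd', 'xwqpiy', 'gtpczbo', 'wihovxo'
Word count: 8


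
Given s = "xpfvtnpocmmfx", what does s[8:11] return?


Input string: 'xpfvtnpocmmfx'
Operation: slice [8:11]
Extract characters: s[8]='c', s[9]='m', s[10]='m'
Result: cmm


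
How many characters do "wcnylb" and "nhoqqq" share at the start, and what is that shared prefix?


String 1: 'wcnylb'
String 2: 'nhoqqq'
Compare position by position:
pos 0: 'w' vs 'n' differ -> stop
Longest common prefix: "" (length 0)


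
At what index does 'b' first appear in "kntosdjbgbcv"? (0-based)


Input string: 'kntosdjbgbcv'
Target: 'b'
Scanning left to right: s[0]='k', s[1]='n', s[2]='t', s[3]='o', s[4]='s', s[5]='d', s[6]='j', s[7]='b'
First match at index: 7


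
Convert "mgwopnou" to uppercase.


Input string: 'mgwopnou'
Operation: convert each letter to uppercase
Mapping: 'm'->'M', 'g'->'G', 'w'->'W', 'o'->'O', 'p'->'P', 'n'->'N', 'o'->'O', 'u'->'U'
Result: MGWOPNOU


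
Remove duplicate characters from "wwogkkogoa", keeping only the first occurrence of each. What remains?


Input: 'wwogkkogoa'
Operation: keep first occurrence of each character
Scan: s[0]='w' new -> keep; s[1]='w' seen -> skip; s[2]='o' new -> keep; s[3]='g' new -> keep; s[4]='k' new -> keep; s[5]='k' seen -> skip; s[6]='o' seen -> skip; s[7]='g' seen -> skip; s[8]='o' seen -> skip; s[9]='a' new -> keep
Result: wogka


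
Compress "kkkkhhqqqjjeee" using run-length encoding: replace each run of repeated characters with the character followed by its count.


Input: 'kkkkhhqqqjjeee'
Operation: identify consecutive runs
Runs: 'kkkk' -> k4, 'hh' -> h2, 'qqq' -> q3, 'jj' -> j2, 'eee' -> e3
Encoded: k4h2q3j2e3


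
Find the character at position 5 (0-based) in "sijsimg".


Input string: 'sijsimg'
Operation: get character at index 5
Index mapping: s[0]='s', s[1]='i', s[2]='j', s[3]='s', s[4]='i', s[5]='m'
Result: 'm'


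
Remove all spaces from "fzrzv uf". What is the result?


Input string: 'fzrzv uf'
Operation: remove all spaces
Words: 'fzrzv', 'uf'
Join without spaces: fzrzvuf


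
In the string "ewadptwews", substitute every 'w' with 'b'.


Input string: 'ewadptwews'
Operation: replace 'w' with 'b'
Positions of 'w': 1, 6, 8
After replacement: ebadptbebs


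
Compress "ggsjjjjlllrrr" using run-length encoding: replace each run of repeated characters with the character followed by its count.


Input: 'ggsjjjjlllrrr'
Operation: identify consecutive runs
Runs: 'gg' -> g2, 's' -> s1, 'jjjj' -> j4, 'lll' -> l3, 'rrr' -> r3
Encoded: g2s1j4l3r3


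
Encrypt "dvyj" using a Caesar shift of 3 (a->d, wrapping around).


Input: 'dvyj', shift = 3
Operation: for each letter, (position + 3) mod 26
Mapping: 'd'(3+3=6)->'g', 'v'(21+3=24)->'y', 'y'(24+3=27, 27 mod 26=1)->'b', 'j'(9+3=12)->'m'
Result: gybm


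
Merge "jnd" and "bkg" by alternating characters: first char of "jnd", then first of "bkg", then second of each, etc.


String 1: 'jnd'
String 2: 'bkg'
Operation: alternate characters
Pairs: 'j'+'b', 'n'+'k', 'd'+'g'
Result: jbnkdg


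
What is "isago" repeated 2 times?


Input string: 'isago'
Operation: repeat 2 times
Concatenation: 'isago' + 'isago'
Result: isagoisago


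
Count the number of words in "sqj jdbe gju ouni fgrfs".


Input string: 'sqj jdbe gju ouni fgrfs'
Operation: split by spaces
Words found: 'sqj', 'jdbe', 'gju', 'ouni', 'fgrfs'
Word count: 5


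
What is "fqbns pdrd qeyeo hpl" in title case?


Input string: 'fqbns pdrd qeyeo hpl'
Operation: capitalize first letter of each word
Word transformations: 'fqbns'->'Fqbns', 'pdrd'->'Pdrd', 'qeyeo'->'Qeyeo', 'hpl'->'Hpl'
Result: Fqbns Pdrd Qeyeo Hpl


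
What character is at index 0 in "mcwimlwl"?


Input string: 'mcwimlwl'
Operation: get character at index 0
Index mapping: s[0]='m'
Result: 'm'


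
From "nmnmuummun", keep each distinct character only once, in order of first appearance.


Input: 'nmnmuummun'
Operation: keep first occurrence of each character
Scan: s[0]='n' new -> keep; s[1]='m' new -> keep; s[2]='n' seen -> skip; s[3]='m' seen -> skip; s[4]='u' new -> keep; s[5]='u' seen -> skip; s[6]='m' seen -> skip; s[7]='m' seen -> skip; s[8]='u' seen -> skip; s[9]='n' seen -> skip
Result: nmu


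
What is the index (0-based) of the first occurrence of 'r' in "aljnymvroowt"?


Input string: 'aljnymvroowt'
Target: 'r'
Scanning left to right: s[0]='a', s[1]='l', s[2]='j', s[3]='n', s[4]='y', s[5]='m', s[6]='v', s[7]='r'
First match at index: 7


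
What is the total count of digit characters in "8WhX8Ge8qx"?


Input string: '8WhX8Ge8qx'
Operation: count digit characters (0-9)
Scan: '8'(digit), 'W', 'h', 'X', '8'(digit), 'G', 'e', '8'(digit), 'q', 'x'
Digits found: 3
Result: 3


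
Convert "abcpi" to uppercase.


Input string: 'abcpi'
Operation: convert each letter to uppercase
Mapping: 'a'->'A', 'b'->'B', 'c'->'C', 'p'->'P', 'i'->'I'
Result: ABCPI


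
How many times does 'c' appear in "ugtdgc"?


Input string: 'ugtdgc'
Target character: 'c'
Scan each position: s[5]='c'
Matches found at indices: 5
Total: 1


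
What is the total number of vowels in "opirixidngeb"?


Input string: 'opirixidngeb'
Operation: count vowels (a, e, i, o, u)
Scan: s[0]='o' (vowel), s[1]='p', s[2]='i' (vowel), s[3]='r', s[4]='i' (vowel), s[5]='x', s[6]='i' (vowel), s[7]='d', s[8]='n', s[9]='g', s[10]='e' (vowel), s[11]='b'
Vowels found: 5
Result: 5


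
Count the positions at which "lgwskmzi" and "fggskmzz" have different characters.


String 1: 'lgwskmzi'
String 2: 'fggskmzz'
Compare each position: pos 0: 'l'!='f', pos 1: 'g'=='g', pos 2: 'w'!='g', pos 3: 's'=='s', pos 4: 'k'=='k', pos 5: 'm'=='m', pos 6: 'z'=='z', pos 7: 'i'!='z'
Differing positions: 3
Hamming distance: 3


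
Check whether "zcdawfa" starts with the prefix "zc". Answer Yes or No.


Input string: 'zcdawfa'
Prefix to check: 'zc'
First 2 characters of input: 'zc'
Match: True
Result: Yes


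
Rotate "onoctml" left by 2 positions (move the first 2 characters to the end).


Input: 'onoctml', shift = 2
Operation: split at index 2 and swap parts
Front part s[0:2] = 'on'
Back part s[2:] = 'octml'
Rotated = back + front = 'octml' + 'on'
Result: octmlon


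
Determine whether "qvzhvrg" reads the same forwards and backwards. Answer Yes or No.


Input string: 'qvzhvrg'
Reversed: 'grvhzvq'
Compare pairs: s[0]='q' vs s[6]='g' (mismatch), s[1]='v' vs s[5]='r' (mismatch), s[2]='z' vs s[4]='v' (mismatch)
Palindrome: No


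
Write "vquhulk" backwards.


Input string: 'vquhulk'
Operation: reverse character order
Original order: 'v' -> 'q' -> 'u' -> 'h' -> 'u' -> 'l' -> 'k'
Reversed order: 'k' -> 'l' -> 'u' -> 'h' -> 'u' -> 'q' -> 'v'
Result: kluhuqv


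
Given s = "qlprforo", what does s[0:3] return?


Input string: 'qlprforo'
Operation: slice [0:3]
Extract characters: s[0]='q', s[1]='l', s[2]='p'
Result: qlp


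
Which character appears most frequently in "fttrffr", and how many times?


Input: 'fttrffr'
Operation: tally each character
Counts: 'f':3, 'r':2, 't':2
Maximum: 'f' appears 3 times


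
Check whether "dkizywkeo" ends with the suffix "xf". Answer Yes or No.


Input string: 'dkizywkeo'
Suffix to check: 'xf'
Last 2 characters of input: 'eo'
Match: False
Result: No


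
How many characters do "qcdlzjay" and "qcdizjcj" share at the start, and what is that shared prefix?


String 1: 'qcdlzjay'
String 2: 'qcdizjcj'
Compare position by position:
pos 0: 'q' vs 'q' match
pos 1: 'c' vs 'c' match
pos 2: 'd' vs 'd' match
pos 3: 'l' vs 'i' differ -> stop
Longest common prefix: "qcd" (length 3)


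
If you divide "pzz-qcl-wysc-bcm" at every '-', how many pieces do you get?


Input string: 'pzz-qcl-wysc-bcm'
Delimiter: '-'
Split result: 'pzz', 'qcl', 'wysc', 'bcm'
Number of parts: 4


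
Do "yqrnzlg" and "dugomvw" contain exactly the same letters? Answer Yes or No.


String 1: 'yqrnzlg' -> sorted: 'glnqryz'
String 2: 'dugomvw' -> sorted: 'dgmouvw'
Compare sorted forms: 'glnqryz' != 'dgmouvw'
Anagram: No


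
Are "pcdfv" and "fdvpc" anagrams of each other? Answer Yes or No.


String 1: 'pcdfv' -> sorted: 'cdfpv'
String 2: 'fdvpc' -> sorted: 'cdfpv'
Compare sorted forms: 'cdfpv' == 'cdfpv'
Anagram: Yes


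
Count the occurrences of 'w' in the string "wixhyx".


Input string: 'wixhyx'
Target character: 'w'
Scan each position: s[0]='w'
Matches found at indices: 0
Total: 1


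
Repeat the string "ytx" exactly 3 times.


Input string: 'ytx'
Operation: repeat 3 times
Concatenation: 'ytx' + 'ytx' + 'ytx'
Result: ytxytxytx


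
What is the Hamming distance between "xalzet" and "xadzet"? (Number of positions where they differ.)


String 1: 'xalzet'
String 2: 'xadzet'
Compare each position: pos 0: 'x'=='x', pos 1: 'a'=='a', pos 2: 'l'!='d', pos 3: 'z'=='z', pos 4: 'e'=='e', pos 5: 't'=='t'
Differing positions: 1
Hamming distance: 1


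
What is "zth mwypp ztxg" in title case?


Input string: 'zth mwypp ztxg'
Operation: capitalize first letter of each word
Word transformations: 'zth'->'Zth', 'mwypp'->'Mwypp', 'ztxg'->'Ztxg'
Result: Zth Mwypp Ztxg


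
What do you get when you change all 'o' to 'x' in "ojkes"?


Input string: 'ojkes'
Operation: replace 'o' with 'x'
Positions of 'o': 0
After replacement: xjkes


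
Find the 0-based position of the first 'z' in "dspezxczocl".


Input string: 'dspezxczocl'
Target: 'z'
Scanning left to right: s[0]='d', s[1]='s', s[2]='p', s[3]='e', s[4]='z'
First match at index: 4


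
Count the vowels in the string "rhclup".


Input string: 'rhclup'
Operation: count vowels (a, e, i, o, u)
Scan: s[0]='r', s[1]='h', s[2]='c', s[3]='l', s[4]='u' (vowel), s[5]='p'
Vowels found: 1
Result: 1


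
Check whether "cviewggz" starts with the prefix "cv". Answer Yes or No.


Input string: 'cviewggz'
Prefix to check: 'cv'
First 2 characters of input: 'cv'
Match: True
Result: Yes


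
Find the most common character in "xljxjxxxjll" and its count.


Input: 'xljxjxxxjll'
Operation: tally each character
Counts: 'j':3, 'l':3, 'x':5
Maximum: 'x' appears 5 times


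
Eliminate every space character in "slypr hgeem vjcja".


Input string: 'slypr hgeem vjcja'
Operation: remove all spaces
Words: 'slypr', 'hgeem', 'vjcja'
Join without spaces: slyprhgeemvjcja


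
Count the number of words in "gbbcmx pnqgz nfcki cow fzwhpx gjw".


Input string: 'gbbcmx pnqgz nfcki cow fzwhpx gjw'
Operation: split by spaces
Words found: 'gbbcmx', 'pnqgz', 'nfcki', 'cow', 'fzwhpx', 'gjw'
Word count: 6


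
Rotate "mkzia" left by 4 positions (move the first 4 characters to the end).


Input: 'mkzia', shift = 4
Operation: split at index 4 and swap parts
Front part s[0:4] = 'mkzi'
Back part s[4:] = 'a'
Rotated = back + front = 'a' + 'mkzi'
Result: amkzi


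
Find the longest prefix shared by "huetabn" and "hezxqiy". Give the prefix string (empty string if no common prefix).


String 1: 'huetabn'
String 2: 'hezxqiy'
Compare position by position:
pos 0: 'h' vs 'h' match
pos 1: 'u' vs 'e' differ -> stop
Longest common prefix: "h" (length 1)


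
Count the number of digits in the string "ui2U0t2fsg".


Input string: 'ui2U0t2fsg'
Operation: count digit characters (0-9)
Scan: 'u', 'i', '2'(digit), 'U', '0'(digit), 't', '2'(digit), 'f', 's', 'g'
Digits found: 3
Result: 3


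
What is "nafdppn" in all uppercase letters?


Input string: 'nafdppn'
Operation: convert each letter to uppercase
Mapping: 'n'->'N', 'a'->'A', 'f'->'F', 'd'->'D', 'p'->'P', 'p'->'P', 'n'->'N'
Result: NAFDPPN


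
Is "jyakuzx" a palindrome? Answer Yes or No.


Input string: 'jyakuzx'
Reversed: 'xzukayj'
Compare pairs: s[0]='j' vs s[6]='x' (mismatch), s[1]='y' vs s[5]='z' (mismatch), s[2]='a' vs s[4]='u' (mismatch)
Palindrome: No


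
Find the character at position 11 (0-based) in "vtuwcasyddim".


Input string: 'vtuwcasyddim'
Operation: get character at index 11
Index mapping: s[0]='v', s[1]='t', s[2]='u', s[3]='w', s[4]='c', s[5]='a', s[6]='s', s[7]='y', s[8]='d', s[9]='d', s[10]='i', s[11]='m'
Result: 'm'


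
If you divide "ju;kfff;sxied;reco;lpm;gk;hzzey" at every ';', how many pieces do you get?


Input string: 'ju;kfff;sxied;reco;lpm;gk;hzzey'
Delimiter: ';'
Split result: 'ju', 'kfff', 'sxied', 'reco', 'lpm', 'gk', 'hzzey'
Number of parts: 7


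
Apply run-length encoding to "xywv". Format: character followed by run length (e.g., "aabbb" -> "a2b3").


Input: 'xywv'
Operation: identify consecutive runs
Runs: 'x' -> x1, 'y' -> y1, 'w' -> w1, 'v' -> v1
Encoded: x1y1w1v1


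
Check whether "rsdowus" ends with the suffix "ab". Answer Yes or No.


Input string: 'rsdowus'
Suffix to check: 'ab'
Last 2 characters of input: 'us'
Match: False
Result: No


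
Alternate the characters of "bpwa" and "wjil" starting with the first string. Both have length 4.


String 1: 'bpwa'
String 2: 'wjil'
Operation: alternate characters
Pairs: 'b'+'w', 'p'+'j', 'w'+'i', 'a'+'l'
Result: bwpjwial


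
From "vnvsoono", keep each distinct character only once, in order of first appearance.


Input: 'vnvsoono'
Operation: keep first occurrence of each character
Scan: s[0]='v' new -> keep; s[1]='n' new -> keep; s[2]='v' seen -> skip; s[3]='s' new -> keep; s[4]='o' new -> keep; s[5]='o' seen -> skip; s[6]='n' seen -> skip; s[7]='o' seen -> skip
Result: vnso


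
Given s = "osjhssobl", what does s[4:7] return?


Input string: 'osjhssobl'
Operation: slice [4:7]
Extract characters: s[4]='s', s[5]='s', s[6]='o'
Result: sso


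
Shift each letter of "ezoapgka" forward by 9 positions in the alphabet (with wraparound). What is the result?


Input: 'ezoapgka', shift = 9
Operation: for each letter, (position + 9) mod 26
Mapping: 'e'(4+9=13)->'n', 'z'(25+9=34, 34 mod 26=8)->'i', 'o'(14+9=23)->'x', 'a'(0+9=9)->'j', 'p'(15+9=24)->'y', 'g'(6+9=15)->'p', 'k'(10+9=19)->'t', 'a'(0+9=9)->'j'
Result: nixjyptj


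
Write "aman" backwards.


Input string: 'aman'
Operation: reverse character order
Original order: 'a' -> 'm' -> 'a' -> 'n'
Reversed order: 'n' -> 'a' -> 'm' -> 'a'
Result: nama


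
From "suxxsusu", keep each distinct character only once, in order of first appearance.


Input: 'suxxsusu'
Operation: keep first occurrence of each character
Scan: s[0]='s' new -> keep; s[1]='u' new -> keep; s[2]='x' new -> keep; s[3]='x' seen -> skip; s[4]='s' seen -> skip; s[5]='u' seen -> skip; s[6]='s' seen -> skip; s[7]='u' seen -> skip
Result: sux


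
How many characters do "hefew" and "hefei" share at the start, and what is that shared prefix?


String 1: 'hefew'
String 2: 'hefei'
Compare position by position:
pos 0: 'h' vs 'h' match
pos 1: 'e' vs 'e' match
pos 2: 'f' vs 'f' match
pos 3: 'e' vs 'e' match
pos 4: 'w' vs 'i' differ -> stop
Longest common prefix: "hefe" (length 4)


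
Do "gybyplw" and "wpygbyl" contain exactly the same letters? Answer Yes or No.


String 1: 'gybyplw' -> sorted: 'bglpwyy'
String 2: 'wpygbyl' -> sorted: 'bglpwyy'
Compare sorted forms: 'bglpwyy' == 'bglpwyy'
Anagram: Yes


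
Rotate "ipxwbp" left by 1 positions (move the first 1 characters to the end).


Input: 'ipxwbp', shift = 1
Operation: split at index 1 and swap parts
Front part s[0:1] = 'i'
Back part s[1:] = 'pxwbp'
Rotated = back + front = 'pxwbp' + 'i'
Result: pxwbpi


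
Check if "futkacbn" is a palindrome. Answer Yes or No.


Input string: 'futkacbn'
Reversed: 'nbcaktuf'
Compare pairs: s[0]='f' vs s[7]='n' (mismatch), s[1]='u' vs s[6]='b' (mismatch), s[2]='t' vs s[5]='c' (mismatch), s[3]='k' vs s[4]='a' (mismatch)
Palindrome: No


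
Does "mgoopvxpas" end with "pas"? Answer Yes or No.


Input string: 'mgoopvxpas'
Suffix to check: 'pas'
Last 3 characters of input: 'pas'
Match: True
Result: Yes


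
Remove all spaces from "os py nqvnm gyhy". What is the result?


Input string: 'os py nqvnm gyhy'
Operation: remove all spaces
Words: 'os', 'py', 'nqvnm', 'gyhy'
Join without spaces: ospynqvnmgyhy


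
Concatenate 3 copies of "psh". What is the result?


Input string: 'psh'
Operation: repeat 3 times
Concatenation: 'psh' + 'psh' + 'psh'
Result: pshpshpsh


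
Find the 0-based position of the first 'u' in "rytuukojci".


Input string: 'rytuukojci'
Target: 'u'
Scanning left to right: s[0]='r', s[1]='y', s[2]='t', s[3]='u'
First match at index: 3


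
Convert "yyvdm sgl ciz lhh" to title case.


Input string: 'yyvdm sgl ciz lhh'
Operation: capitalize first letter of each word
Word transformations: 'yyvdm'->'Yyvdm', 'sgl'->'Sgl', 'ciz'->'Ciz', 'lhh'->'Lhh'
Result: Yyvdm Sgl Ciz Lhh


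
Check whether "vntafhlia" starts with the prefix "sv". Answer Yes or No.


Input string: 'vntafhlia'
Prefix to check: 'sv'
First 2 characters of input: 'vn'
Match: False
Result: No


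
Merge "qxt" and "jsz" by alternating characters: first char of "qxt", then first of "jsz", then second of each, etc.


String 1: 'qxt'
String 2: 'jsz'
Operation: alternate characters
Pairs: 'q'+'j', 'x'+'s', 't'+'z'
Result: qjxstz


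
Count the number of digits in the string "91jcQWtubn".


Input string: '91jcQWtubn'
Operation: count digit characters (0-9)
Scan: '9'(digit), '1'(digit), 'j', 'c', 'Q', 'W', 't', 'u', 'b', 'n'
Digits found: 2
Result: 2


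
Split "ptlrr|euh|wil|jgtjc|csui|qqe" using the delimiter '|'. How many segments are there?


Input string: 'ptlrr|euh|wil|jgtjc|csui|qqe'
Delimiter: '|'
Split result: 'ptlrr', 'euh', 'wil', 'jgtjc', 'csui', 'qqe'
Number of parts: 6


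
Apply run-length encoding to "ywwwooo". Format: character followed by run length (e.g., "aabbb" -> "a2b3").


Input: 'ywwwooo'
Operation: identify consecutive runs
Runs: 'y' -> y1, 'www' -> w3, 'ooo' -> o3
Encoded: y1w3o3


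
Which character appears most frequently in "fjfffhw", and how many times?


Input: 'fjfffhw'
Operation: tally each character
Counts: 'f':4, 'h':1, 'j':1, 'w':1
Maximum: 'f' appears 4 times


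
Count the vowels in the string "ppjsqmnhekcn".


Input string: 'ppjsqmnhekcn'
Operation: count vowels (a, e, i, o, u)
Scan: s[0]='p', s[1]='p', s[2]='j', s[3]='s', s[4]='q', s[5]='m', s[6]='n', s[7]='h', s[8]='e' (vowel), s[9]='k', s[10]='c', s[11]='n'
Vowels found: 1
Result: 1


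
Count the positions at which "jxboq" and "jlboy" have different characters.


String 1: 'jxboq'
String 2: 'jlboy'
Compare each position: pos 0: 'j'=='j', pos 1: 'x'!='l', pos 2: 'b'=='b', pos 3: 'o'=='o', pos 4: 'q'!='y'
Differing positions: 2
Hamming distance: 2


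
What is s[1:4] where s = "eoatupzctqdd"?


Input string: 'eoatupzctqdd'
Operation: slice [1:4]
Extract characters: s[1]='o', s[2]='a', s[3]='t'
Result: oat


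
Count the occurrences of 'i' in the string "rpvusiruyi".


Input string: 'rpvusiruyi'
Target character: 'i'
Scan each position: s[5]='i', s[9]='i'
Matches found at indices: 5, 9
Total: 2


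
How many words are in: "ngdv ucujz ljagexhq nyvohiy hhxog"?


Input string: 'ngdv ucujz ljagexhq nyvohiy hhxog'
Operation: split by spaces
Words found: 'ngdv', 'ucujz', 'ljagexhq', 'nyvohiy', 'hhxog'
Word count: 5


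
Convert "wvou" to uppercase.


Input string: 'wvou'
Operation: convert each letter to uppercase
Mapping: 'w'->'W', 'v'->'V', 'o'->'O', 'u'->'U'
Result: WVOU


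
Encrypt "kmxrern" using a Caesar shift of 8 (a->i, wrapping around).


Input: 'kmxrern', shift = 8
Operation: for each letter, (position + 8) mod 26
Mapping: 'k'(10+8=18)->'s', 'm'(12+8=20)->'u', 'x'(23+8=31, 31 mod 26=5)->'f', 'r'(17+8=25)->'z', 'e'(4+8=12)->'m', 'r'(17+8=25)->'z', 'n'(13+8=21)->'v'
Result: sufzmzv


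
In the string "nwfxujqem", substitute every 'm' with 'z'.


Input string: 'nwfxujqem'
Operation: replace 'm' with 'z'
Positions of 'm': 8
After replacement: nwfxujqez


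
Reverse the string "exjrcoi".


Input string: 'exjrcoi'
Operation: reverse character order
Original order: 'e' -> 'x' -> 'j' -> 'r' -> 'c' -> 'o' -> 'i'
Reversed order: 'i' -> 'o' -> 'c' -> 'r' -> 'j' -> 'x' -> 'e'
Result: iocrjxe


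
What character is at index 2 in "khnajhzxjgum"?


Input string: 'khnajhzxjgum'
Operation: get character at index 2
Index mapping: s[0]='k', s[1]='h', s[2]='n'
Result: 'n'


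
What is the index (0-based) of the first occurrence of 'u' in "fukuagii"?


Input string: 'fukuagii'
Target: 'u'
Scanning left to right: s[0]='f', s[1]='u'
First match at index: 1


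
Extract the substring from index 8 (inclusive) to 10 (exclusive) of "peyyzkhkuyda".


Input string: 'peyyzkhkuyda'
Operation: slice [8:10]
Extract characters: s[8]='u', s[9]='y'
Result: uy


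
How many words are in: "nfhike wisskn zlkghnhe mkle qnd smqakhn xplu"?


Input string: 'nfhike wisskn zlkghnhe mkle qnd smqakhn xplu'
Operation: split by spaces
Words found: 'nfhike', 'wisskn', 'zlkghnhe', 'mkle', 'qnd', 'smqakhn', 'xplu'
Word count: 7


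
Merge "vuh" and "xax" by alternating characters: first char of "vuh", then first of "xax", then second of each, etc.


String 1: 'vuh'
String 2: 'xax'
Operation: alternate characters
Pairs: 'v'+'x', 'u'+'a', 'h'+'x'
Result: vxuahx


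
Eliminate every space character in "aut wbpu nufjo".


Input string: 'aut wbpu nufjo'
Operation: remove all spaces
Words: 'aut', 'wbpu', 'nufjo'
Join without spaces: autwbpunufjo


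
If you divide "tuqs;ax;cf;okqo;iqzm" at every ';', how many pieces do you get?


Input string: 'tuqs;ax;cf;okqo;iqzm'
Delimiter: ';'
Split result: 'tuqs', 'ax', 'cf', 'okqo', 'iqzm'
Number of parts: 5


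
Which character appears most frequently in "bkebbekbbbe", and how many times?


Input: 'bkebbekbbbe'
Operation: tally each character
Counts: 'b':6, 'e':3, 'k':2
Maximum: 'b' appears 6 times


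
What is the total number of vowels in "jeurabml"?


Input string: 'jeurabml'
Operation: count vowels (a, e, i, o, u)
Scan: s[0]='j', s[1]='e' (vowel), s[2]='u' (vowel), s[3]='r', s[4]='a' (vowel), s[5]='b', s[6]='m', s[7]='l'
Vowels found: 3
Result: 3


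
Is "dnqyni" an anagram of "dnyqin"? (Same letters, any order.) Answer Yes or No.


String 1: 'dnyqin' -> sorted: 'dinnqy'
String 2: 'dnqyni' -> sorted: 'dinnqy'
Compare sorted forms: 'dinnqy' == 'dinnqy'
Anagram: Yes


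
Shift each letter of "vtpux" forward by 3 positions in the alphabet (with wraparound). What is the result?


Input: 'vtpux', shift = 3
Operation: for each letter, (position + 3) mod 26
Mapping: 'v'(21+3=24)->'y', 't'(19+3=22)->'w', 'p'(15+3=18)->'s', 'u'(20+3=23)->'x', 'x'(23+3=26, 26 mod 26=0)->'a'
Result: ywsxa


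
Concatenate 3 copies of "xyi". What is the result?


Input string: 'xyi'
Operation: repeat 3 times
Concatenation: 'xyi' + 'xyi' + 'xyi'
Result: xyixyixyi


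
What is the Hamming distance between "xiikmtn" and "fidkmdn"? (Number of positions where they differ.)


String 1: 'xiikmtn'
String 2: 'fidkmdn'
Compare each position: pos 0: 'x'!='f', pos 1: 'i'=='i', pos 2: 'i'!='d', pos 3: 'k'=='k', pos 4: 'm'=='m', pos 5: 't'!='d', pos 6: 'n'=='n'
Differing positions: 3
Hamming distance: 3


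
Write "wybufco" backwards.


Input string: 'wybufco'
Operation: reverse character order
Original order: 'w' -> 'y' -> 'b' -> 'u' -> 'f' -> 'c' -> 'o'
Reversed order: 'o' -> 'c' -> 'f' -> 'u' -> 'b' -> 'y' -> 'w'
Result: ocfubyw


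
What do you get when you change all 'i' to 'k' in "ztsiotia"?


Input string: 'ztsiotia'
Operation: replace 'i' with 'k'
Positions of 'i': 3, 6
After replacement: ztskotka


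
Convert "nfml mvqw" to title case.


Input string: 'nfml mvqw'
Operation: capitalize first letter of each word
Word transformations: 'nfml'->'Nfml', 'mvqw'->'Mvqw'
Result: Nfml Mvqw


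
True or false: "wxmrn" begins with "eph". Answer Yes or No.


Input string: 'wxmrn'
Prefix to check: 'eph'
First 3 characters of input: 'wxm'
Match: False
Result: No


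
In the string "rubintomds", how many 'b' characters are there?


Input string: 'rubintomds'
Target character: 'b'
Scan each position: s[2]='b'
Matches found at indices: 2
Total: 1


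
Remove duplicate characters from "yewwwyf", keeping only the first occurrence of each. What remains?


Input: 'yewwwyf'
Operation: keep first occurrence of each character
Scan: s[0]='y' new -> keep; s[1]='e' new -> keep; s[2]='w' new -> keep; s[3]='w' seen -> skip; s[4]='w' seen -> skip; s[5]='y' seen -> skip; s[6]='f' new -> keep
Result: yewf


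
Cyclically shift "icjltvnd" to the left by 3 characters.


Input: 'icjltvnd', shift = 3
Operation: split at index 3 and swap parts
Front part s[0:3] = 'icj'
Back part s[3:] = 'ltvnd'
Rotated = back + front = 'ltvnd' + 'icj'
Result: ltvndicj


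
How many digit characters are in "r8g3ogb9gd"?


Input string: 'r8g3ogb9gd'
Operation: count digit characters (0-9)
Scan: 'r', '8'(digit), 'g', '3'(digit), 'o', 'g', 'b', '9'(digit), 'g', 'd'
Digits found: 3
Result: 3


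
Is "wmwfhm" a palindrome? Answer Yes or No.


Input string: 'wmwfhm'
Reversed: 'mhfwmw'
Compare pairs: s[0]='w' vs s[5]='m' (mismatch), s[1]='m' vs s[4]='h' (mismatch), s[2]='w' vs s[3]='f' (mismatch)
Palindrome: No


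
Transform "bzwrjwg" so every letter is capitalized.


Input string: 'bzwrjwg'
Operation: convert each letter to uppercase
Mapping: 'b'->'B', 'z'->'Z', 'w'->'W', 'r'->'R', 'j'->'J', 'w'->'W', 'g'->'G'
Result: BZWRJWG


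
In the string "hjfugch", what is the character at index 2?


Input string: 'hjfugch'
Operation: get character at index 2
Index mapping: s[0]='h', s[1]='j', s[2]='f'
Result: 'f'


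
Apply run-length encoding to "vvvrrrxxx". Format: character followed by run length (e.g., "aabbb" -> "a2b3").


Input: 'vvvrrrxxx'
Operation: identify consecutive runs
Runs: 'vvv' -> v3, 'rrr' -> r3, 'xxx' -> x3
Encoded: v3r3x3


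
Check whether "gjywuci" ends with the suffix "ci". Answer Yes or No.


Input string: 'gjywuci'
Suffix to check: 'ci'
Last 2 characters of input: 'ci'
Match: True
Result: Yes


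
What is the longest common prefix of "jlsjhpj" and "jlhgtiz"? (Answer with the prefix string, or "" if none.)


String 1: 'jlsjhpj'
String 2: 'jlhgtiz'
Compare position by position:
pos 0: 'j' vs 'j' match
pos 1: 'l' vs 'l' match
pos 2: 's' vs 'h' differ -> stop
Longest common prefix: "jl" (length 2)


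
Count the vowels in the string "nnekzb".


Input string: 'nnekzb'
Operation: count vowels (a, e, i, o, u)
Scan: s[0]='n', s[1]='n', s[2]='e' (vowel), s[3]='k', s[4]='z', s[5]='b'
Vowels found: 1
Result: 1
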